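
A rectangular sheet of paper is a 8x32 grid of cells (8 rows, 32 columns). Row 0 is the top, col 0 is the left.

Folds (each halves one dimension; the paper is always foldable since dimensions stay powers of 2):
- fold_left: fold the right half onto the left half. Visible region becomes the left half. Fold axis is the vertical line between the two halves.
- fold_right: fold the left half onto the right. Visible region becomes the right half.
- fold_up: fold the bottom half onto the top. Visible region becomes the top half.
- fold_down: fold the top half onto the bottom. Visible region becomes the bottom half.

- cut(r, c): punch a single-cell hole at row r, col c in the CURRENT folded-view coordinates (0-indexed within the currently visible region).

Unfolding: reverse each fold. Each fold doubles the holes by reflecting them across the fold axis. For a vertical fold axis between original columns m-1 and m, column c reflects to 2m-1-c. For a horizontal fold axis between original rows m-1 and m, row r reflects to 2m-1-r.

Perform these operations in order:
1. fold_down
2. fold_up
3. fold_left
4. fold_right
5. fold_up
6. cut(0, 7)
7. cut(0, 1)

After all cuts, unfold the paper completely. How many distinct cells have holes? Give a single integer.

Op 1 fold_down: fold axis h@4; visible region now rows[4,8) x cols[0,32) = 4x32
Op 2 fold_up: fold axis h@6; visible region now rows[4,6) x cols[0,32) = 2x32
Op 3 fold_left: fold axis v@16; visible region now rows[4,6) x cols[0,16) = 2x16
Op 4 fold_right: fold axis v@8; visible region now rows[4,6) x cols[8,16) = 2x8
Op 5 fold_up: fold axis h@5; visible region now rows[4,5) x cols[8,16) = 1x8
Op 6 cut(0, 7): punch at orig (4,15); cuts so far [(4, 15)]; region rows[4,5) x cols[8,16) = 1x8
Op 7 cut(0, 1): punch at orig (4,9); cuts so far [(4, 9), (4, 15)]; region rows[4,5) x cols[8,16) = 1x8
Unfold 1 (reflect across h@5): 4 holes -> [(4, 9), (4, 15), (5, 9), (5, 15)]
Unfold 2 (reflect across v@8): 8 holes -> [(4, 0), (4, 6), (4, 9), (4, 15), (5, 0), (5, 6), (5, 9), (5, 15)]
Unfold 3 (reflect across v@16): 16 holes -> [(4, 0), (4, 6), (4, 9), (4, 15), (4, 16), (4, 22), (4, 25), (4, 31), (5, 0), (5, 6), (5, 9), (5, 15), (5, 16), (5, 22), (5, 25), (5, 31)]
Unfold 4 (reflect across h@6): 32 holes -> [(4, 0), (4, 6), (4, 9), (4, 15), (4, 16), (4, 22), (4, 25), (4, 31), (5, 0), (5, 6), (5, 9), (5, 15), (5, 16), (5, 22), (5, 25), (5, 31), (6, 0), (6, 6), (6, 9), (6, 15), (6, 16), (6, 22), (6, 25), (6, 31), (7, 0), (7, 6), (7, 9), (7, 15), (7, 16), (7, 22), (7, 25), (7, 31)]
Unfold 5 (reflect across h@4): 64 holes -> [(0, 0), (0, 6), (0, 9), (0, 15), (0, 16), (0, 22), (0, 25), (0, 31), (1, 0), (1, 6), (1, 9), (1, 15), (1, 16), (1, 22), (1, 25), (1, 31), (2, 0), (2, 6), (2, 9), (2, 15), (2, 16), (2, 22), (2, 25), (2, 31), (3, 0), (3, 6), (3, 9), (3, 15), (3, 16), (3, 22), (3, 25), (3, 31), (4, 0), (4, 6), (4, 9), (4, 15), (4, 16), (4, 22), (4, 25), (4, 31), (5, 0), (5, 6), (5, 9), (5, 15), (5, 16), (5, 22), (5, 25), (5, 31), (6, 0), (6, 6), (6, 9), (6, 15), (6, 16), (6, 22), (6, 25), (6, 31), (7, 0), (7, 6), (7, 9), (7, 15), (7, 16), (7, 22), (7, 25), (7, 31)]

Answer: 64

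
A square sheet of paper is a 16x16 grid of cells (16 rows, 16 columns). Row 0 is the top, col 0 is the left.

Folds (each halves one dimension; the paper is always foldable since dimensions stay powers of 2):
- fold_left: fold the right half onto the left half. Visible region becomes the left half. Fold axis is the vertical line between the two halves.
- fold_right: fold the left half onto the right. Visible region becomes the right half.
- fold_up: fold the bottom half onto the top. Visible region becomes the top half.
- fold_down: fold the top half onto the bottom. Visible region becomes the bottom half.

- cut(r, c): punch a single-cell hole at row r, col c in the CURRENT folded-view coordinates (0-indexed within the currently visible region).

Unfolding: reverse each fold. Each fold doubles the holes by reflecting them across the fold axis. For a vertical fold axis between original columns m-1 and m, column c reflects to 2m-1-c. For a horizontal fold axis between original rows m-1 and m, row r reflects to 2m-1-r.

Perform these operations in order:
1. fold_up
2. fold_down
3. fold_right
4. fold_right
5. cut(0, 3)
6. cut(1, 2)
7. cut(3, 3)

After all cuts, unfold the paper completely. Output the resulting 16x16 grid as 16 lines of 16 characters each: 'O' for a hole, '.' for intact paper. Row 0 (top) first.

Op 1 fold_up: fold axis h@8; visible region now rows[0,8) x cols[0,16) = 8x16
Op 2 fold_down: fold axis h@4; visible region now rows[4,8) x cols[0,16) = 4x16
Op 3 fold_right: fold axis v@8; visible region now rows[4,8) x cols[8,16) = 4x8
Op 4 fold_right: fold axis v@12; visible region now rows[4,8) x cols[12,16) = 4x4
Op 5 cut(0, 3): punch at orig (4,15); cuts so far [(4, 15)]; region rows[4,8) x cols[12,16) = 4x4
Op 6 cut(1, 2): punch at orig (5,14); cuts so far [(4, 15), (5, 14)]; region rows[4,8) x cols[12,16) = 4x4
Op 7 cut(3, 3): punch at orig (7,15); cuts so far [(4, 15), (5, 14), (7, 15)]; region rows[4,8) x cols[12,16) = 4x4
Unfold 1 (reflect across v@12): 6 holes -> [(4, 8), (4, 15), (5, 9), (5, 14), (7, 8), (7, 15)]
Unfold 2 (reflect across v@8): 12 holes -> [(4, 0), (4, 7), (4, 8), (4, 15), (5, 1), (5, 6), (5, 9), (5, 14), (7, 0), (7, 7), (7, 8), (7, 15)]
Unfold 3 (reflect across h@4): 24 holes -> [(0, 0), (0, 7), (0, 8), (0, 15), (2, 1), (2, 6), (2, 9), (2, 14), (3, 0), (3, 7), (3, 8), (3, 15), (4, 0), (4, 7), (4, 8), (4, 15), (5, 1), (5, 6), (5, 9), (5, 14), (7, 0), (7, 7), (7, 8), (7, 15)]
Unfold 4 (reflect across h@8): 48 holes -> [(0, 0), (0, 7), (0, 8), (0, 15), (2, 1), (2, 6), (2, 9), (2, 14), (3, 0), (3, 7), (3, 8), (3, 15), (4, 0), (4, 7), (4, 8), (4, 15), (5, 1), (5, 6), (5, 9), (5, 14), (7, 0), (7, 7), (7, 8), (7, 15), (8, 0), (8, 7), (8, 8), (8, 15), (10, 1), (10, 6), (10, 9), (10, 14), (11, 0), (11, 7), (11, 8), (11, 15), (12, 0), (12, 7), (12, 8), (12, 15), (13, 1), (13, 6), (13, 9), (13, 14), (15, 0), (15, 7), (15, 8), (15, 15)]

Answer: O......OO......O
................
.O....O..O....O.
O......OO......O
O......OO......O
.O....O..O....O.
................
O......OO......O
O......OO......O
................
.O....O..O....O.
O......OO......O
O......OO......O
.O....O..O....O.
................
O......OO......O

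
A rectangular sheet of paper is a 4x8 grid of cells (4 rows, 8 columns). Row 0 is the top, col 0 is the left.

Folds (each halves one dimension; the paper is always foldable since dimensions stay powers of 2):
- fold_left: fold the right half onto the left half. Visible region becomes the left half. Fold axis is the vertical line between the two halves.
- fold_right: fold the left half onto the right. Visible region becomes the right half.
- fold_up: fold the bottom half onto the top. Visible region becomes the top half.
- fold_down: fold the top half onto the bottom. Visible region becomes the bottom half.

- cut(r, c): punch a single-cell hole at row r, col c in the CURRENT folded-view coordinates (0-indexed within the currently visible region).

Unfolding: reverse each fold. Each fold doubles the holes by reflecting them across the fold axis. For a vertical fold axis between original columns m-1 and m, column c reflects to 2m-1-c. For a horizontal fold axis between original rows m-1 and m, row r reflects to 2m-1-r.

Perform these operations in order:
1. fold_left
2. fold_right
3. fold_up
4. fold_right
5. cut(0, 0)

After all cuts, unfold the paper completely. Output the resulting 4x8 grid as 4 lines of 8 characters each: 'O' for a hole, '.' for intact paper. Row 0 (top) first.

Answer: OOOOOOOO
........
........
OOOOOOOO

Derivation:
Op 1 fold_left: fold axis v@4; visible region now rows[0,4) x cols[0,4) = 4x4
Op 2 fold_right: fold axis v@2; visible region now rows[0,4) x cols[2,4) = 4x2
Op 3 fold_up: fold axis h@2; visible region now rows[0,2) x cols[2,4) = 2x2
Op 4 fold_right: fold axis v@3; visible region now rows[0,2) x cols[3,4) = 2x1
Op 5 cut(0, 0): punch at orig (0,3); cuts so far [(0, 3)]; region rows[0,2) x cols[3,4) = 2x1
Unfold 1 (reflect across v@3): 2 holes -> [(0, 2), (0, 3)]
Unfold 2 (reflect across h@2): 4 holes -> [(0, 2), (0, 3), (3, 2), (3, 3)]
Unfold 3 (reflect across v@2): 8 holes -> [(0, 0), (0, 1), (0, 2), (0, 3), (3, 0), (3, 1), (3, 2), (3, 3)]
Unfold 4 (reflect across v@4): 16 holes -> [(0, 0), (0, 1), (0, 2), (0, 3), (0, 4), (0, 5), (0, 6), (0, 7), (3, 0), (3, 1), (3, 2), (3, 3), (3, 4), (3, 5), (3, 6), (3, 7)]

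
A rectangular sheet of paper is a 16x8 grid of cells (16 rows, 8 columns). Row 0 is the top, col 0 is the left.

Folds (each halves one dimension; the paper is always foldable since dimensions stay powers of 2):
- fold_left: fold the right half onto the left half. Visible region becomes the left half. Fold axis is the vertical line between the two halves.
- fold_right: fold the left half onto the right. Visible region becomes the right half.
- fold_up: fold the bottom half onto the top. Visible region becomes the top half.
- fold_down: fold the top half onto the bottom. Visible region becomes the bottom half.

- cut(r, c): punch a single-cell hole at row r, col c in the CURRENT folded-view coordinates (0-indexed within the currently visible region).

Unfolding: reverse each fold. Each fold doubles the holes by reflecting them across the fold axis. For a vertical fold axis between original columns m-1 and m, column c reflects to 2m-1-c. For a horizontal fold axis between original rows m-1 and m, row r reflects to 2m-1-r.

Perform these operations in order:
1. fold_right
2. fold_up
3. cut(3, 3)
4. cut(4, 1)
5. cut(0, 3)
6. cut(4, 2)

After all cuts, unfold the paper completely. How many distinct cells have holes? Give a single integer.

Answer: 16

Derivation:
Op 1 fold_right: fold axis v@4; visible region now rows[0,16) x cols[4,8) = 16x4
Op 2 fold_up: fold axis h@8; visible region now rows[0,8) x cols[4,8) = 8x4
Op 3 cut(3, 3): punch at orig (3,7); cuts so far [(3, 7)]; region rows[0,8) x cols[4,8) = 8x4
Op 4 cut(4, 1): punch at orig (4,5); cuts so far [(3, 7), (4, 5)]; region rows[0,8) x cols[4,8) = 8x4
Op 5 cut(0, 3): punch at orig (0,7); cuts so far [(0, 7), (3, 7), (4, 5)]; region rows[0,8) x cols[4,8) = 8x4
Op 6 cut(4, 2): punch at orig (4,6); cuts so far [(0, 7), (3, 7), (4, 5), (4, 6)]; region rows[0,8) x cols[4,8) = 8x4
Unfold 1 (reflect across h@8): 8 holes -> [(0, 7), (3, 7), (4, 5), (4, 6), (11, 5), (11, 6), (12, 7), (15, 7)]
Unfold 2 (reflect across v@4): 16 holes -> [(0, 0), (0, 7), (3, 0), (3, 7), (4, 1), (4, 2), (4, 5), (4, 6), (11, 1), (11, 2), (11, 5), (11, 6), (12, 0), (12, 7), (15, 0), (15, 7)]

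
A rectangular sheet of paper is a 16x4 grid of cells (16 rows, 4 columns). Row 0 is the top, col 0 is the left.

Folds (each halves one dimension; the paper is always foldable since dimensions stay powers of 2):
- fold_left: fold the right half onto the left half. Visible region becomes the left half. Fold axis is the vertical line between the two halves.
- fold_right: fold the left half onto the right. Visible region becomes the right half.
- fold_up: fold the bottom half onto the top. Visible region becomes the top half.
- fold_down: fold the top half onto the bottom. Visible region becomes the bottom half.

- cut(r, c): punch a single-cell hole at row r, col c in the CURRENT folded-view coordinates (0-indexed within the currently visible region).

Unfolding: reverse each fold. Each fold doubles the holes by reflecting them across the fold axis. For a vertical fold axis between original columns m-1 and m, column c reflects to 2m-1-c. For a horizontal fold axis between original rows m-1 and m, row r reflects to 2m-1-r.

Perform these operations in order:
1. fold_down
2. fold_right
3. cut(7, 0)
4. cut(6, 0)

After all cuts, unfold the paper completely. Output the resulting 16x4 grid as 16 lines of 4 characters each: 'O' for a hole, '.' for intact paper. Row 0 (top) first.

Answer: .OO.
.OO.
....
....
....
....
....
....
....
....
....
....
....
....
.OO.
.OO.

Derivation:
Op 1 fold_down: fold axis h@8; visible region now rows[8,16) x cols[0,4) = 8x4
Op 2 fold_right: fold axis v@2; visible region now rows[8,16) x cols[2,4) = 8x2
Op 3 cut(7, 0): punch at orig (15,2); cuts so far [(15, 2)]; region rows[8,16) x cols[2,4) = 8x2
Op 4 cut(6, 0): punch at orig (14,2); cuts so far [(14, 2), (15, 2)]; region rows[8,16) x cols[2,4) = 8x2
Unfold 1 (reflect across v@2): 4 holes -> [(14, 1), (14, 2), (15, 1), (15, 2)]
Unfold 2 (reflect across h@8): 8 holes -> [(0, 1), (0, 2), (1, 1), (1, 2), (14, 1), (14, 2), (15, 1), (15, 2)]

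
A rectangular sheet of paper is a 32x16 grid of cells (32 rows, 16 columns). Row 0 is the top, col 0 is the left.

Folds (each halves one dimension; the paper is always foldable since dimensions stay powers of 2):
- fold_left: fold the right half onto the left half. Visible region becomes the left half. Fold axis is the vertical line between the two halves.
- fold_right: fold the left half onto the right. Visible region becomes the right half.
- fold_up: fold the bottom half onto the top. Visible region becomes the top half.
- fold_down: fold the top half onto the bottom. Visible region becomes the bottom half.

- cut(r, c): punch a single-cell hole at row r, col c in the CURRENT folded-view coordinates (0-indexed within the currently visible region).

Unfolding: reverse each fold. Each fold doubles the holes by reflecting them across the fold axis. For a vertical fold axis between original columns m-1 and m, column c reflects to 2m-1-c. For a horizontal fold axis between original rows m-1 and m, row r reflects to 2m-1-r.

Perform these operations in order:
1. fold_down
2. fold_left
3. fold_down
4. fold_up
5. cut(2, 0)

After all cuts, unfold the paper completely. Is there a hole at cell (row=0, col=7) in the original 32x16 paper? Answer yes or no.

Answer: no

Derivation:
Op 1 fold_down: fold axis h@16; visible region now rows[16,32) x cols[0,16) = 16x16
Op 2 fold_left: fold axis v@8; visible region now rows[16,32) x cols[0,8) = 16x8
Op 3 fold_down: fold axis h@24; visible region now rows[24,32) x cols[0,8) = 8x8
Op 4 fold_up: fold axis h@28; visible region now rows[24,28) x cols[0,8) = 4x8
Op 5 cut(2, 0): punch at orig (26,0); cuts so far [(26, 0)]; region rows[24,28) x cols[0,8) = 4x8
Unfold 1 (reflect across h@28): 2 holes -> [(26, 0), (29, 0)]
Unfold 2 (reflect across h@24): 4 holes -> [(18, 0), (21, 0), (26, 0), (29, 0)]
Unfold 3 (reflect across v@8): 8 holes -> [(18, 0), (18, 15), (21, 0), (21, 15), (26, 0), (26, 15), (29, 0), (29, 15)]
Unfold 4 (reflect across h@16): 16 holes -> [(2, 0), (2, 15), (5, 0), (5, 15), (10, 0), (10, 15), (13, 0), (13, 15), (18, 0), (18, 15), (21, 0), (21, 15), (26, 0), (26, 15), (29, 0), (29, 15)]
Holes: [(2, 0), (2, 15), (5, 0), (5, 15), (10, 0), (10, 15), (13, 0), (13, 15), (18, 0), (18, 15), (21, 0), (21, 15), (26, 0), (26, 15), (29, 0), (29, 15)]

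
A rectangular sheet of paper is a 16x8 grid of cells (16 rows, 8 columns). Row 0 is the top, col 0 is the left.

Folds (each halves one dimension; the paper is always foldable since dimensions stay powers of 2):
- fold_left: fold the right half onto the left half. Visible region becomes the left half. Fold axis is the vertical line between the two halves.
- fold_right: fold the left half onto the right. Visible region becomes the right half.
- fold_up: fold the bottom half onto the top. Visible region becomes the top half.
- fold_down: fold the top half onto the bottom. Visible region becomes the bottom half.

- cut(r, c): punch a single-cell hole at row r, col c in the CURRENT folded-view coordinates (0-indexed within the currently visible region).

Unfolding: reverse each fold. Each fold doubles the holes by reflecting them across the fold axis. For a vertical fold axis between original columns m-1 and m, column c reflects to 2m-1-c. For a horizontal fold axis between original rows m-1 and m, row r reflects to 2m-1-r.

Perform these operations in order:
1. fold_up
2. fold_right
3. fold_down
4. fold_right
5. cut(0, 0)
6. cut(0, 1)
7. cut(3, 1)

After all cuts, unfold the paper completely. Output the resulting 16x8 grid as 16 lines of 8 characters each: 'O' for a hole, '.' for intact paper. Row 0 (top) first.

Op 1 fold_up: fold axis h@8; visible region now rows[0,8) x cols[0,8) = 8x8
Op 2 fold_right: fold axis v@4; visible region now rows[0,8) x cols[4,8) = 8x4
Op 3 fold_down: fold axis h@4; visible region now rows[4,8) x cols[4,8) = 4x4
Op 4 fold_right: fold axis v@6; visible region now rows[4,8) x cols[6,8) = 4x2
Op 5 cut(0, 0): punch at orig (4,6); cuts so far [(4, 6)]; region rows[4,8) x cols[6,8) = 4x2
Op 6 cut(0, 1): punch at orig (4,7); cuts so far [(4, 6), (4, 7)]; region rows[4,8) x cols[6,8) = 4x2
Op 7 cut(3, 1): punch at orig (7,7); cuts so far [(4, 6), (4, 7), (7, 7)]; region rows[4,8) x cols[6,8) = 4x2
Unfold 1 (reflect across v@6): 6 holes -> [(4, 4), (4, 5), (4, 6), (4, 7), (7, 4), (7, 7)]
Unfold 2 (reflect across h@4): 12 holes -> [(0, 4), (0, 7), (3, 4), (3, 5), (3, 6), (3, 7), (4, 4), (4, 5), (4, 6), (4, 7), (7, 4), (7, 7)]
Unfold 3 (reflect across v@4): 24 holes -> [(0, 0), (0, 3), (0, 4), (0, 7), (3, 0), (3, 1), (3, 2), (3, 3), (3, 4), (3, 5), (3, 6), (3, 7), (4, 0), (4, 1), (4, 2), (4, 3), (4, 4), (4, 5), (4, 6), (4, 7), (7, 0), (7, 3), (7, 4), (7, 7)]
Unfold 4 (reflect across h@8): 48 holes -> [(0, 0), (0, 3), (0, 4), (0, 7), (3, 0), (3, 1), (3, 2), (3, 3), (3, 4), (3, 5), (3, 6), (3, 7), (4, 0), (4, 1), (4, 2), (4, 3), (4, 4), (4, 5), (4, 6), (4, 7), (7, 0), (7, 3), (7, 4), (7, 7), (8, 0), (8, 3), (8, 4), (8, 7), (11, 0), (11, 1), (11, 2), (11, 3), (11, 4), (11, 5), (11, 6), (11, 7), (12, 0), (12, 1), (12, 2), (12, 3), (12, 4), (12, 5), (12, 6), (12, 7), (15, 0), (15, 3), (15, 4), (15, 7)]

Answer: O..OO..O
........
........
OOOOOOOO
OOOOOOOO
........
........
O..OO..O
O..OO..O
........
........
OOOOOOOO
OOOOOOOO
........
........
O..OO..O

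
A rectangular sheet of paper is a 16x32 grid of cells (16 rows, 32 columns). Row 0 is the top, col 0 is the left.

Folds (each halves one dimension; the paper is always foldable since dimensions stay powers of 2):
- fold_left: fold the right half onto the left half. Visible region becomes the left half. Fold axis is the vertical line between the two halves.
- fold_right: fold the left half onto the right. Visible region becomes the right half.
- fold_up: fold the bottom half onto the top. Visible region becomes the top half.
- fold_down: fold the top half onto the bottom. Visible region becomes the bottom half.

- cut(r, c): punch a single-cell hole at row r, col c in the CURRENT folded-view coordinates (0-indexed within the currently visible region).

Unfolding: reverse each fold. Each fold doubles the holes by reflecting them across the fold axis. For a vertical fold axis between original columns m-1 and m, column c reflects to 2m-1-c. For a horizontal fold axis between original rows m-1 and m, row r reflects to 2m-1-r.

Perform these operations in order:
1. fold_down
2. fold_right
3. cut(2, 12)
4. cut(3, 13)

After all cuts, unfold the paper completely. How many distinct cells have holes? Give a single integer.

Answer: 8

Derivation:
Op 1 fold_down: fold axis h@8; visible region now rows[8,16) x cols[0,32) = 8x32
Op 2 fold_right: fold axis v@16; visible region now rows[8,16) x cols[16,32) = 8x16
Op 3 cut(2, 12): punch at orig (10,28); cuts so far [(10, 28)]; region rows[8,16) x cols[16,32) = 8x16
Op 4 cut(3, 13): punch at orig (11,29); cuts so far [(10, 28), (11, 29)]; region rows[8,16) x cols[16,32) = 8x16
Unfold 1 (reflect across v@16): 4 holes -> [(10, 3), (10, 28), (11, 2), (11, 29)]
Unfold 2 (reflect across h@8): 8 holes -> [(4, 2), (4, 29), (5, 3), (5, 28), (10, 3), (10, 28), (11, 2), (11, 29)]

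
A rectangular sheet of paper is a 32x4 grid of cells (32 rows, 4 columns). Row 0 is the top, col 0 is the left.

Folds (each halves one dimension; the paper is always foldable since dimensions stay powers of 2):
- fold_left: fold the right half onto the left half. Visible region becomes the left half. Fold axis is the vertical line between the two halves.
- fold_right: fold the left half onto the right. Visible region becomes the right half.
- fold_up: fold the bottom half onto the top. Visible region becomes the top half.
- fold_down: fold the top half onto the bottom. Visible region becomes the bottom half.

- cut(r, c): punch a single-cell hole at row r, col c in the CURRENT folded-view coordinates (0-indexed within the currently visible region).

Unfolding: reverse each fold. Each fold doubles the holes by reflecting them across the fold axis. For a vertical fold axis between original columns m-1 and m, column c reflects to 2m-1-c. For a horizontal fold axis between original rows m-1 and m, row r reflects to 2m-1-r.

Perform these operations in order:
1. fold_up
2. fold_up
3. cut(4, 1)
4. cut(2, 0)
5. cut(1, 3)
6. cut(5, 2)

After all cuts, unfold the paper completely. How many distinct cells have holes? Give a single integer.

Op 1 fold_up: fold axis h@16; visible region now rows[0,16) x cols[0,4) = 16x4
Op 2 fold_up: fold axis h@8; visible region now rows[0,8) x cols[0,4) = 8x4
Op 3 cut(4, 1): punch at orig (4,1); cuts so far [(4, 1)]; region rows[0,8) x cols[0,4) = 8x4
Op 4 cut(2, 0): punch at orig (2,0); cuts so far [(2, 0), (4, 1)]; region rows[0,8) x cols[0,4) = 8x4
Op 5 cut(1, 3): punch at orig (1,3); cuts so far [(1, 3), (2, 0), (4, 1)]; region rows[0,8) x cols[0,4) = 8x4
Op 6 cut(5, 2): punch at orig (5,2); cuts so far [(1, 3), (2, 0), (4, 1), (5, 2)]; region rows[0,8) x cols[0,4) = 8x4
Unfold 1 (reflect across h@8): 8 holes -> [(1, 3), (2, 0), (4, 1), (5, 2), (10, 2), (11, 1), (13, 0), (14, 3)]
Unfold 2 (reflect across h@16): 16 holes -> [(1, 3), (2, 0), (4, 1), (5, 2), (10, 2), (11, 1), (13, 0), (14, 3), (17, 3), (18, 0), (20, 1), (21, 2), (26, 2), (27, 1), (29, 0), (30, 3)]

Answer: 16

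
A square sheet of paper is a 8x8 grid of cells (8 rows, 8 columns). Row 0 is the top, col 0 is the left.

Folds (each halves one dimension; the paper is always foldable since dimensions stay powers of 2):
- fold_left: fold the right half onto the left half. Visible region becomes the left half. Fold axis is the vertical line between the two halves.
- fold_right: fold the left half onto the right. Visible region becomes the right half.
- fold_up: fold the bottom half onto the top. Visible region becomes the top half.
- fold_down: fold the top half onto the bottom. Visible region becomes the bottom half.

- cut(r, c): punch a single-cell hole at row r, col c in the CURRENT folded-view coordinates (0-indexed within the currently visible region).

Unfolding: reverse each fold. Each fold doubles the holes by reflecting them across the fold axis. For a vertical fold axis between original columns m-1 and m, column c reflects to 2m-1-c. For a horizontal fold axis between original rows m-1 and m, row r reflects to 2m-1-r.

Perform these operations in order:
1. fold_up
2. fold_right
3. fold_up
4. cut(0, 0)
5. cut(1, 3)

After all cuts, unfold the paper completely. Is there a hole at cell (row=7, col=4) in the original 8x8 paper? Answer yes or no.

Answer: yes

Derivation:
Op 1 fold_up: fold axis h@4; visible region now rows[0,4) x cols[0,8) = 4x8
Op 2 fold_right: fold axis v@4; visible region now rows[0,4) x cols[4,8) = 4x4
Op 3 fold_up: fold axis h@2; visible region now rows[0,2) x cols[4,8) = 2x4
Op 4 cut(0, 0): punch at orig (0,4); cuts so far [(0, 4)]; region rows[0,2) x cols[4,8) = 2x4
Op 5 cut(1, 3): punch at orig (1,7); cuts so far [(0, 4), (1, 7)]; region rows[0,2) x cols[4,8) = 2x4
Unfold 1 (reflect across h@2): 4 holes -> [(0, 4), (1, 7), (2, 7), (3, 4)]
Unfold 2 (reflect across v@4): 8 holes -> [(0, 3), (0, 4), (1, 0), (1, 7), (2, 0), (2, 7), (3, 3), (3, 4)]
Unfold 3 (reflect across h@4): 16 holes -> [(0, 3), (0, 4), (1, 0), (1, 7), (2, 0), (2, 7), (3, 3), (3, 4), (4, 3), (4, 4), (5, 0), (5, 7), (6, 0), (6, 7), (7, 3), (7, 4)]
Holes: [(0, 3), (0, 4), (1, 0), (1, 7), (2, 0), (2, 7), (3, 3), (3, 4), (4, 3), (4, 4), (5, 0), (5, 7), (6, 0), (6, 7), (7, 3), (7, 4)]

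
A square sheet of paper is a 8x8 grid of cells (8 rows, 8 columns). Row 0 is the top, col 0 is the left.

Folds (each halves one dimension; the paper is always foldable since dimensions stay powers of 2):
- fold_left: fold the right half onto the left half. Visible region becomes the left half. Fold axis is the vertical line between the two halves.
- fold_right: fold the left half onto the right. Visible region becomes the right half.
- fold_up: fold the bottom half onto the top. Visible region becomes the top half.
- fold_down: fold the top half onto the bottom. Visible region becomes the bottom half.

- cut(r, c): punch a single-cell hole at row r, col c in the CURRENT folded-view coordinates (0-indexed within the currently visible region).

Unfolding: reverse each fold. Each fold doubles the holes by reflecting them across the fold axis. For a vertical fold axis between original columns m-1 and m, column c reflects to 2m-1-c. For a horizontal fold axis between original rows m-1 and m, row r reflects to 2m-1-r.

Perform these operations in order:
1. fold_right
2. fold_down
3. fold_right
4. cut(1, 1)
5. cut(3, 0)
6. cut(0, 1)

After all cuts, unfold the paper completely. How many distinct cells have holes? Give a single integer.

Answer: 24

Derivation:
Op 1 fold_right: fold axis v@4; visible region now rows[0,8) x cols[4,8) = 8x4
Op 2 fold_down: fold axis h@4; visible region now rows[4,8) x cols[4,8) = 4x4
Op 3 fold_right: fold axis v@6; visible region now rows[4,8) x cols[6,8) = 4x2
Op 4 cut(1, 1): punch at orig (5,7); cuts so far [(5, 7)]; region rows[4,8) x cols[6,8) = 4x2
Op 5 cut(3, 0): punch at orig (7,6); cuts so far [(5, 7), (7, 6)]; region rows[4,8) x cols[6,8) = 4x2
Op 6 cut(0, 1): punch at orig (4,7); cuts so far [(4, 7), (5, 7), (7, 6)]; region rows[4,8) x cols[6,8) = 4x2
Unfold 1 (reflect across v@6): 6 holes -> [(4, 4), (4, 7), (5, 4), (5, 7), (7, 5), (7, 6)]
Unfold 2 (reflect across h@4): 12 holes -> [(0, 5), (0, 6), (2, 4), (2, 7), (3, 4), (3, 7), (4, 4), (4, 7), (5, 4), (5, 7), (7, 5), (7, 6)]
Unfold 3 (reflect across v@4): 24 holes -> [(0, 1), (0, 2), (0, 5), (0, 6), (2, 0), (2, 3), (2, 4), (2, 7), (3, 0), (3, 3), (3, 4), (3, 7), (4, 0), (4, 3), (4, 4), (4, 7), (5, 0), (5, 3), (5, 4), (5, 7), (7, 1), (7, 2), (7, 5), (7, 6)]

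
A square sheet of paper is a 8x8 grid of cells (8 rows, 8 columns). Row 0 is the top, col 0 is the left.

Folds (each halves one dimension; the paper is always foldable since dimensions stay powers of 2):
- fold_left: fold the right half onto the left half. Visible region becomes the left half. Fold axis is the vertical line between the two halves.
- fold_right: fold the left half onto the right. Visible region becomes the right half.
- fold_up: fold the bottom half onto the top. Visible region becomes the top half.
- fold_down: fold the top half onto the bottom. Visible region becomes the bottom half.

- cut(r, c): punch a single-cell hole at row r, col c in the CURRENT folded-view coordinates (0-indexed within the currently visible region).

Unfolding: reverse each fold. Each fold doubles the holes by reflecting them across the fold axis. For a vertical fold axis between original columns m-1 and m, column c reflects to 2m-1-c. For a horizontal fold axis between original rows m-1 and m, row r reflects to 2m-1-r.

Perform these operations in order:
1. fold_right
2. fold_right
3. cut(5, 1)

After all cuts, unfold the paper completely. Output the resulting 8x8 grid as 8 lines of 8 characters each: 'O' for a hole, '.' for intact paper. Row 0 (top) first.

Answer: ........
........
........
........
........
O..OO..O
........
........

Derivation:
Op 1 fold_right: fold axis v@4; visible region now rows[0,8) x cols[4,8) = 8x4
Op 2 fold_right: fold axis v@6; visible region now rows[0,8) x cols[6,8) = 8x2
Op 3 cut(5, 1): punch at orig (5,7); cuts so far [(5, 7)]; region rows[0,8) x cols[6,8) = 8x2
Unfold 1 (reflect across v@6): 2 holes -> [(5, 4), (5, 7)]
Unfold 2 (reflect across v@4): 4 holes -> [(5, 0), (5, 3), (5, 4), (5, 7)]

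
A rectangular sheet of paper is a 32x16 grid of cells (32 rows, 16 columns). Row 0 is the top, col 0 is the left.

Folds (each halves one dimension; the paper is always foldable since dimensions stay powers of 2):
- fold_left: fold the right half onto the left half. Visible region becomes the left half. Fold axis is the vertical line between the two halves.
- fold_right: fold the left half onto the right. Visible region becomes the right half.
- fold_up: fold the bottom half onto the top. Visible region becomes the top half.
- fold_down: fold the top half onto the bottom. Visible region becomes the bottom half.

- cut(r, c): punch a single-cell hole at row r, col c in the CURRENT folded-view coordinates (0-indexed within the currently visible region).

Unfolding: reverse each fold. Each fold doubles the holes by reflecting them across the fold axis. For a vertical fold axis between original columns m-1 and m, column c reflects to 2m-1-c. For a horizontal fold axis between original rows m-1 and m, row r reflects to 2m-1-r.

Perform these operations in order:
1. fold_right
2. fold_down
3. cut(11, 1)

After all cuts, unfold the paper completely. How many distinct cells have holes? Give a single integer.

Answer: 4

Derivation:
Op 1 fold_right: fold axis v@8; visible region now rows[0,32) x cols[8,16) = 32x8
Op 2 fold_down: fold axis h@16; visible region now rows[16,32) x cols[8,16) = 16x8
Op 3 cut(11, 1): punch at orig (27,9); cuts so far [(27, 9)]; region rows[16,32) x cols[8,16) = 16x8
Unfold 1 (reflect across h@16): 2 holes -> [(4, 9), (27, 9)]
Unfold 2 (reflect across v@8): 4 holes -> [(4, 6), (4, 9), (27, 6), (27, 9)]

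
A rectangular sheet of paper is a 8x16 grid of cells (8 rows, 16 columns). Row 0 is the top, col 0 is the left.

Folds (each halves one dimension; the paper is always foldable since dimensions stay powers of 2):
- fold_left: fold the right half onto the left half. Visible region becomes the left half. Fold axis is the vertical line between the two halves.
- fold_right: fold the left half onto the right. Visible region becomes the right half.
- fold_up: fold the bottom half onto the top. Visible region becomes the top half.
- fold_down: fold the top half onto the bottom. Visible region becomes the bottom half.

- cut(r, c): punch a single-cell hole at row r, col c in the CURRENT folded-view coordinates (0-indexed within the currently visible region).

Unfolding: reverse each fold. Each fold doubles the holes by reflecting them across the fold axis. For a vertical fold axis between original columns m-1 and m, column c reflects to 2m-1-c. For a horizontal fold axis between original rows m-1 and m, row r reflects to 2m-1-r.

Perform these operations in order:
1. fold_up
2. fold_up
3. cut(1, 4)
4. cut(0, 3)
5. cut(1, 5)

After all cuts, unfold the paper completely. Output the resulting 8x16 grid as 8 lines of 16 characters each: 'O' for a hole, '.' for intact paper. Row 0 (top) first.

Op 1 fold_up: fold axis h@4; visible region now rows[0,4) x cols[0,16) = 4x16
Op 2 fold_up: fold axis h@2; visible region now rows[0,2) x cols[0,16) = 2x16
Op 3 cut(1, 4): punch at orig (1,4); cuts so far [(1, 4)]; region rows[0,2) x cols[0,16) = 2x16
Op 4 cut(0, 3): punch at orig (0,3); cuts so far [(0, 3), (1, 4)]; region rows[0,2) x cols[0,16) = 2x16
Op 5 cut(1, 5): punch at orig (1,5); cuts so far [(0, 3), (1, 4), (1, 5)]; region rows[0,2) x cols[0,16) = 2x16
Unfold 1 (reflect across h@2): 6 holes -> [(0, 3), (1, 4), (1, 5), (2, 4), (2, 5), (3, 3)]
Unfold 2 (reflect across h@4): 12 holes -> [(0, 3), (1, 4), (1, 5), (2, 4), (2, 5), (3, 3), (4, 3), (5, 4), (5, 5), (6, 4), (6, 5), (7, 3)]

Answer: ...O............
....OO..........
....OO..........
...O............
...O............
....OO..........
....OO..........
...O............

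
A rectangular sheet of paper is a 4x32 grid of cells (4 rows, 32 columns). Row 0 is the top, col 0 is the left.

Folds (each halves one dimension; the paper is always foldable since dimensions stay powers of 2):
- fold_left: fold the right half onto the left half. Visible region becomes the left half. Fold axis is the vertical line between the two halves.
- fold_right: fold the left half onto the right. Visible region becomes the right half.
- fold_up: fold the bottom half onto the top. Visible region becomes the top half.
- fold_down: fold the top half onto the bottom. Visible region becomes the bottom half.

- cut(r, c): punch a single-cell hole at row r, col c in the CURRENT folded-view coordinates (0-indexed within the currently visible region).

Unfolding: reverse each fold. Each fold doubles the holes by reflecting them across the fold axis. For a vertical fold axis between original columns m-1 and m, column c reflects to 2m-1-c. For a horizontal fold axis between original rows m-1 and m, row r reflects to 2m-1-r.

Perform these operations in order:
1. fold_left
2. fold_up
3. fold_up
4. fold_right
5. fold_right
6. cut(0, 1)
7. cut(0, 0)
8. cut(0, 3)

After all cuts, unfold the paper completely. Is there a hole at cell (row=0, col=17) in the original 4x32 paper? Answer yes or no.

Answer: no

Derivation:
Op 1 fold_left: fold axis v@16; visible region now rows[0,4) x cols[0,16) = 4x16
Op 2 fold_up: fold axis h@2; visible region now rows[0,2) x cols[0,16) = 2x16
Op 3 fold_up: fold axis h@1; visible region now rows[0,1) x cols[0,16) = 1x16
Op 4 fold_right: fold axis v@8; visible region now rows[0,1) x cols[8,16) = 1x8
Op 5 fold_right: fold axis v@12; visible region now rows[0,1) x cols[12,16) = 1x4
Op 6 cut(0, 1): punch at orig (0,13); cuts so far [(0, 13)]; region rows[0,1) x cols[12,16) = 1x4
Op 7 cut(0, 0): punch at orig (0,12); cuts so far [(0, 12), (0, 13)]; region rows[0,1) x cols[12,16) = 1x4
Op 8 cut(0, 3): punch at orig (0,15); cuts so far [(0, 12), (0, 13), (0, 15)]; region rows[0,1) x cols[12,16) = 1x4
Unfold 1 (reflect across v@12): 6 holes -> [(0, 8), (0, 10), (0, 11), (0, 12), (0, 13), (0, 15)]
Unfold 2 (reflect across v@8): 12 holes -> [(0, 0), (0, 2), (0, 3), (0, 4), (0, 5), (0, 7), (0, 8), (0, 10), (0, 11), (0, 12), (0, 13), (0, 15)]
Unfold 3 (reflect across h@1): 24 holes -> [(0, 0), (0, 2), (0, 3), (0, 4), (0, 5), (0, 7), (0, 8), (0, 10), (0, 11), (0, 12), (0, 13), (0, 15), (1, 0), (1, 2), (1, 3), (1, 4), (1, 5), (1, 7), (1, 8), (1, 10), (1, 11), (1, 12), (1, 13), (1, 15)]
Unfold 4 (reflect across h@2): 48 holes -> [(0, 0), (0, 2), (0, 3), (0, 4), (0, 5), (0, 7), (0, 8), (0, 10), (0, 11), (0, 12), (0, 13), (0, 15), (1, 0), (1, 2), (1, 3), (1, 4), (1, 5), (1, 7), (1, 8), (1, 10), (1, 11), (1, 12), (1, 13), (1, 15), (2, 0), (2, 2), (2, 3), (2, 4), (2, 5), (2, 7), (2, 8), (2, 10), (2, 11), (2, 12), (2, 13), (2, 15), (3, 0), (3, 2), (3, 3), (3, 4), (3, 5), (3, 7), (3, 8), (3, 10), (3, 11), (3, 12), (3, 13), (3, 15)]
Unfold 5 (reflect across v@16): 96 holes -> [(0, 0), (0, 2), (0, 3), (0, 4), (0, 5), (0, 7), (0, 8), (0, 10), (0, 11), (0, 12), (0, 13), (0, 15), (0, 16), (0, 18), (0, 19), (0, 20), (0, 21), (0, 23), (0, 24), (0, 26), (0, 27), (0, 28), (0, 29), (0, 31), (1, 0), (1, 2), (1, 3), (1, 4), (1, 5), (1, 7), (1, 8), (1, 10), (1, 11), (1, 12), (1, 13), (1, 15), (1, 16), (1, 18), (1, 19), (1, 20), (1, 21), (1, 23), (1, 24), (1, 26), (1, 27), (1, 28), (1, 29), (1, 31), (2, 0), (2, 2), (2, 3), (2, 4), (2, 5), (2, 7), (2, 8), (2, 10), (2, 11), (2, 12), (2, 13), (2, 15), (2, 16), (2, 18), (2, 19), (2, 20), (2, 21), (2, 23), (2, 24), (2, 26), (2, 27), (2, 28), (2, 29), (2, 31), (3, 0), (3, 2), (3, 3), (3, 4), (3, 5), (3, 7), (3, 8), (3, 10), (3, 11), (3, 12), (3, 13), (3, 15), (3, 16), (3, 18), (3, 19), (3, 20), (3, 21), (3, 23), (3, 24), (3, 26), (3, 27), (3, 28), (3, 29), (3, 31)]
Holes: [(0, 0), (0, 2), (0, 3), (0, 4), (0, 5), (0, 7), (0, 8), (0, 10), (0, 11), (0, 12), (0, 13), (0, 15), (0, 16), (0, 18), (0, 19), (0, 20), (0, 21), (0, 23), (0, 24), (0, 26), (0, 27), (0, 28), (0, 29), (0, 31), (1, 0), (1, 2), (1, 3), (1, 4), (1, 5), (1, 7), (1, 8), (1, 10), (1, 11), (1, 12), (1, 13), (1, 15), (1, 16), (1, 18), (1, 19), (1, 20), (1, 21), (1, 23), (1, 24), (1, 26), (1, 27), (1, 28), (1, 29), (1, 31), (2, 0), (2, 2), (2, 3), (2, 4), (2, 5), (2, 7), (2, 8), (2, 10), (2, 11), (2, 12), (2, 13), (2, 15), (2, 16), (2, 18), (2, 19), (2, 20), (2, 21), (2, 23), (2, 24), (2, 26), (2, 27), (2, 28), (2, 29), (2, 31), (3, 0), (3, 2), (3, 3), (3, 4), (3, 5), (3, 7), (3, 8), (3, 10), (3, 11), (3, 12), (3, 13), (3, 15), (3, 16), (3, 18), (3, 19), (3, 20), (3, 21), (3, 23), (3, 24), (3, 26), (3, 27), (3, 28), (3, 29), (3, 31)]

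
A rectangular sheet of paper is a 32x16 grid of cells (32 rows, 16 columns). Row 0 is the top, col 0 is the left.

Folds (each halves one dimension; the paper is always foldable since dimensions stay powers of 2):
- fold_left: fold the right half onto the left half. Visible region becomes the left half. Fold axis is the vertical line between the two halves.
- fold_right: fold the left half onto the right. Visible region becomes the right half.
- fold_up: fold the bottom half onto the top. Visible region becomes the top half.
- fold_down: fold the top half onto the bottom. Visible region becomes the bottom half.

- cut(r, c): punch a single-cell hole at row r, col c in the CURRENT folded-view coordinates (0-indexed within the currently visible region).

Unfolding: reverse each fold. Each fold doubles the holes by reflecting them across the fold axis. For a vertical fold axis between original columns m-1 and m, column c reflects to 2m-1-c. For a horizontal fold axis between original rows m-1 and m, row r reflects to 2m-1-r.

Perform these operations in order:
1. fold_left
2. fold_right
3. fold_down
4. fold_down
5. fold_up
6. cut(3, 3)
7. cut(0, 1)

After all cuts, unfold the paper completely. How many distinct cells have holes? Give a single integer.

Answer: 64

Derivation:
Op 1 fold_left: fold axis v@8; visible region now rows[0,32) x cols[0,8) = 32x8
Op 2 fold_right: fold axis v@4; visible region now rows[0,32) x cols[4,8) = 32x4
Op 3 fold_down: fold axis h@16; visible region now rows[16,32) x cols[4,8) = 16x4
Op 4 fold_down: fold axis h@24; visible region now rows[24,32) x cols[4,8) = 8x4
Op 5 fold_up: fold axis h@28; visible region now rows[24,28) x cols[4,8) = 4x4
Op 6 cut(3, 3): punch at orig (27,7); cuts so far [(27, 7)]; region rows[24,28) x cols[4,8) = 4x4
Op 7 cut(0, 1): punch at orig (24,5); cuts so far [(24, 5), (27, 7)]; region rows[24,28) x cols[4,8) = 4x4
Unfold 1 (reflect across h@28): 4 holes -> [(24, 5), (27, 7), (28, 7), (31, 5)]
Unfold 2 (reflect across h@24): 8 holes -> [(16, 5), (19, 7), (20, 7), (23, 5), (24, 5), (27, 7), (28, 7), (31, 5)]
Unfold 3 (reflect across h@16): 16 holes -> [(0, 5), (3, 7), (4, 7), (7, 5), (8, 5), (11, 7), (12, 7), (15, 5), (16, 5), (19, 7), (20, 7), (23, 5), (24, 5), (27, 7), (28, 7), (31, 5)]
Unfold 4 (reflect across v@4): 32 holes -> [(0, 2), (0, 5), (3, 0), (3, 7), (4, 0), (4, 7), (7, 2), (7, 5), (8, 2), (8, 5), (11, 0), (11, 7), (12, 0), (12, 7), (15, 2), (15, 5), (16, 2), (16, 5), (19, 0), (19, 7), (20, 0), (20, 7), (23, 2), (23, 5), (24, 2), (24, 5), (27, 0), (27, 7), (28, 0), (28, 7), (31, 2), (31, 5)]
Unfold 5 (reflect across v@8): 64 holes -> [(0, 2), (0, 5), (0, 10), (0, 13), (3, 0), (3, 7), (3, 8), (3, 15), (4, 0), (4, 7), (4, 8), (4, 15), (7, 2), (7, 5), (7, 10), (7, 13), (8, 2), (8, 5), (8, 10), (8, 13), (11, 0), (11, 7), (11, 8), (11, 15), (12, 0), (12, 7), (12, 8), (12, 15), (15, 2), (15, 5), (15, 10), (15, 13), (16, 2), (16, 5), (16, 10), (16, 13), (19, 0), (19, 7), (19, 8), (19, 15), (20, 0), (20, 7), (20, 8), (20, 15), (23, 2), (23, 5), (23, 10), (23, 13), (24, 2), (24, 5), (24, 10), (24, 13), (27, 0), (27, 7), (27, 8), (27, 15), (28, 0), (28, 7), (28, 8), (28, 15), (31, 2), (31, 5), (31, 10), (31, 13)]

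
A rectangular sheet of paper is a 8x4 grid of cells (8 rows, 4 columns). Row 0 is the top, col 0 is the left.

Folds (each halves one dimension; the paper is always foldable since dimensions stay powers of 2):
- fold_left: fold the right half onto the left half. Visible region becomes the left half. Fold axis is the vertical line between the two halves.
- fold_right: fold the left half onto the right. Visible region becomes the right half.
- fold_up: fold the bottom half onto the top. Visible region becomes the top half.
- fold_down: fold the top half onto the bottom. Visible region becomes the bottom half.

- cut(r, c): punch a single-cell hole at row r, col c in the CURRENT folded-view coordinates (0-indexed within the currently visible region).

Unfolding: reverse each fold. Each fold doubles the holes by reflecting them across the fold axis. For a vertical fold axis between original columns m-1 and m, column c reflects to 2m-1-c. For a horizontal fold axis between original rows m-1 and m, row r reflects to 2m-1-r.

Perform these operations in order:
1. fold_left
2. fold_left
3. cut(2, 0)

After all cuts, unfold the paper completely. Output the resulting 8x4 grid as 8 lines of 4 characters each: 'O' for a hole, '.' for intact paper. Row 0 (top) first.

Answer: ....
....
OOOO
....
....
....
....
....

Derivation:
Op 1 fold_left: fold axis v@2; visible region now rows[0,8) x cols[0,2) = 8x2
Op 2 fold_left: fold axis v@1; visible region now rows[0,8) x cols[0,1) = 8x1
Op 3 cut(2, 0): punch at orig (2,0); cuts so far [(2, 0)]; region rows[0,8) x cols[0,1) = 8x1
Unfold 1 (reflect across v@1): 2 holes -> [(2, 0), (2, 1)]
Unfold 2 (reflect across v@2): 4 holes -> [(2, 0), (2, 1), (2, 2), (2, 3)]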